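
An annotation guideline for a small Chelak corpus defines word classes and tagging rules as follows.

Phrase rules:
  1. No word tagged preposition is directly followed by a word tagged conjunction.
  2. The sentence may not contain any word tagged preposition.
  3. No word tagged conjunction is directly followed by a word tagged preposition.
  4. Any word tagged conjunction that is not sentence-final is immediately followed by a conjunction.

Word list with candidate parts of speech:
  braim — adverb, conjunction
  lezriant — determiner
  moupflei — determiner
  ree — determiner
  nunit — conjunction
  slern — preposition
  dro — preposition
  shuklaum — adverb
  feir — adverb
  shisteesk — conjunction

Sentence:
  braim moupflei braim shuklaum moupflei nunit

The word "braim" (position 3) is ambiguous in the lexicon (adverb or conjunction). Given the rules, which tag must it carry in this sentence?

adverb

Candidates per position — 1:braim {adverb,conjunction}; 2:moupflei {determiner}; 3:braim {adverb,conjunction}; 4:shuklaum {adverb}; 5:moupflei {determiner}; 6:nunit {conjunction}.
Position 1: conjunction is ruled out by rule 4; that leaves adverb.
Position 3: conjunction is ruled out by rule 4; that leaves adverb.
The unique satisfying tagging is: adverb determiner adverb adverb determiner conjunction.
Check: rule 1 holds; rule 2 holds; rule 3 holds; rule 4 holds.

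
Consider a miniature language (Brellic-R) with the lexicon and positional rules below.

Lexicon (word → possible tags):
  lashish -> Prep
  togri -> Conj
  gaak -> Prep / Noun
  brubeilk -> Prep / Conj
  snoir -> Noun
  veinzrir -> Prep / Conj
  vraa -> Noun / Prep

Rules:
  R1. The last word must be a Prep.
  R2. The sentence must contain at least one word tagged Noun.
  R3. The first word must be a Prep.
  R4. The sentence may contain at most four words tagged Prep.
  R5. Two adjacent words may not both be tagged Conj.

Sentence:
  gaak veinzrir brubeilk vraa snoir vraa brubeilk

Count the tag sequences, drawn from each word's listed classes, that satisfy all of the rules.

7

Candidates per position — 1:gaak {Prep,Noun}; 2:veinzrir {Prep,Conj}; 3:brubeilk {Prep,Conj}; 4:vraa {Noun,Prep}; 5:snoir {Noun}; 6:vraa {Noun,Prep}; 7:brubeilk {Prep,Conj}.
There are 64 candidate sequences in total.
Checking each against the rules leaves 7 sequences.
Count = 7.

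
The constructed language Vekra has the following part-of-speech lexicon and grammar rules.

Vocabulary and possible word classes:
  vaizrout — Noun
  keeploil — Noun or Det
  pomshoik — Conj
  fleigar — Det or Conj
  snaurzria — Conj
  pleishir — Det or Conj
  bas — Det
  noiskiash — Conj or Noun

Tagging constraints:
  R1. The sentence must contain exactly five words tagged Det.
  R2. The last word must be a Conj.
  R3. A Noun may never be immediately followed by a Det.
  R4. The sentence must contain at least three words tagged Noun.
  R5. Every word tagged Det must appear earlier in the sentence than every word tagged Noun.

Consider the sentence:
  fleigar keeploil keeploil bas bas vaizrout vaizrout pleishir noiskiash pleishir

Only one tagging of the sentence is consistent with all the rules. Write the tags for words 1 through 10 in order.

Candidates per position — 1:fleigar {Det,Conj}; 2:keeploil {Noun,Det}; 3:keeploil {Noun,Det}; 4:bas {Det}; 5:bas {Det}; 6:vaizrout {Noun}; 7:vaizrout {Noun}; 8:pleishir {Det,Conj}; 9:noiskiash {Conj,Noun}; 10:pleishir {Det,Conj}.
Word 2 cannot be Noun — rule 3 would then fail for every completion. It is Det.
Word 3 cannot be Noun — rule 3 would then fail for every completion. It is Det.
Word 8 cannot be Det — rule 3 would then fail for every completion. It is Conj.
Word 9 cannot be Conj — rule 4 would then fail for every completion. It is Noun.
Word 10 cannot be Det — rule 2 would then fail for every completion. It is Conj.
Word 1 cannot be Conj — rule 1 would then fail for every completion. It is Det.
The only consistent sequence is: Det Det Det Det Det Noun Noun Conj Noun Conj.
Rule-by-rule: rule 1 ✓; rule 2 ✓; rule 3 ✓; rule 4 ✓; rule 5 ✓.

Det Det Det Det Det Noun Noun Conj Noun Conj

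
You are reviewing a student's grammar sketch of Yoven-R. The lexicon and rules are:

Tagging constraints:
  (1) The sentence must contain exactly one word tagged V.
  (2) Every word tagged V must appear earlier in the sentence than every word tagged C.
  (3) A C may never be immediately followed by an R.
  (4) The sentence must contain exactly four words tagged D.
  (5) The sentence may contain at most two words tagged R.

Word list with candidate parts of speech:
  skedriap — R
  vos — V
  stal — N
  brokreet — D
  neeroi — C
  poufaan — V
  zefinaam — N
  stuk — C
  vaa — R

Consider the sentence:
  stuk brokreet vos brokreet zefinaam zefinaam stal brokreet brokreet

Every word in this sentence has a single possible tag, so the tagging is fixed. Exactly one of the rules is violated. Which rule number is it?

Fixed tagging: C D V D N N N D D.
Applying the rules: R1 holds, R2 violated, R3 holds, R4 holds, R5 holds.
Only rule 2 fails.

2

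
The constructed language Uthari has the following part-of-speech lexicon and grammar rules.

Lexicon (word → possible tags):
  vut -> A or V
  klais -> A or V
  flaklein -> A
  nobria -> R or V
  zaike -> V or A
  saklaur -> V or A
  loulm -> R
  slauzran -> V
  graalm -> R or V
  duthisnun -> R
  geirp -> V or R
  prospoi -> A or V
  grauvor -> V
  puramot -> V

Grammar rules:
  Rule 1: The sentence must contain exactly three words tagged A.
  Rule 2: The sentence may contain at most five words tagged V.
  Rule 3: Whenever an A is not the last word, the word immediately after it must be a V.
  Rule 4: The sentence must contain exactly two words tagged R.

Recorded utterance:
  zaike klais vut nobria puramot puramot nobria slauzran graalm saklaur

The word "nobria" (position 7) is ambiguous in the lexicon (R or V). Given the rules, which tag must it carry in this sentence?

Candidates per position — 1:zaike {V,A}; 2:klais {A,V}; 3:vut {A,V}; 4:nobria {R,V}; 5:puramot {V}; 6:puramot {V}; 7:nobria {R,V}; 8:slauzran {V}; 9:graalm {R,V}; 10:saklaur {V,A}.
Position 7: the remaining choice is settled jointly with positions 1, 2, 3, 4, 9, 10 — only R at position 7 is part of a tagging that satisfies every rule.
The only consistent sequence is: A V A V V V R V R A.
Verifying each rule — rule 1 ok; rule 2 ok; rule 3 ok; rule 4 ok.

R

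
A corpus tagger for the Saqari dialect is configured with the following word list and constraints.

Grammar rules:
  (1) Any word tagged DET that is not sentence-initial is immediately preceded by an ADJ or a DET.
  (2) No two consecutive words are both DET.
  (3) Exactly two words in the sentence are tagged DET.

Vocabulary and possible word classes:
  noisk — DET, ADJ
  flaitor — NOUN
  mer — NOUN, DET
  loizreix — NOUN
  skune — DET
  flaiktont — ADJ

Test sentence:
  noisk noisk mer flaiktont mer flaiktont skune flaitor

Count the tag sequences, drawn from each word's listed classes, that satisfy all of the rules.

Candidates per position — 1:noisk {DET,ADJ}; 2:noisk {DET,ADJ}; 3:mer {NOUN,DET}; 4:flaiktont {ADJ}; 5:mer {NOUN,DET}; 6:flaiktont {ADJ}; 7:skune {DET}; 8:flaitor {NOUN}.
There are 16 candidate sequences in total.
The sequences that satisfy every rule: DET ADJ NOUN ADJ NOUN ADJ DET NOUN; ADJ DET NOUN ADJ NOUN ADJ DET NOUN; ADJ ADJ NOUN ADJ DET ADJ DET NOUN; ADJ ADJ DET ADJ NOUN ADJ DET NOUN.
Count = 4.

4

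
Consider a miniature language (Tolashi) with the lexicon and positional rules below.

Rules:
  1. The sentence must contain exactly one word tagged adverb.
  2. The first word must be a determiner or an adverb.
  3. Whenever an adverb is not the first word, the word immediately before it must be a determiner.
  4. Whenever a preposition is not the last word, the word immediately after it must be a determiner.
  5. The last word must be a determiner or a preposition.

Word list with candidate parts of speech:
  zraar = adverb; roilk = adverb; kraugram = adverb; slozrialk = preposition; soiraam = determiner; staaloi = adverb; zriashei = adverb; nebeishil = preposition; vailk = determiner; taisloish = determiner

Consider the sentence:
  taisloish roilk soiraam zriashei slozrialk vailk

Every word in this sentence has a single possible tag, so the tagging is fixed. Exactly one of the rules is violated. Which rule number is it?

1

Fixed tagging: determiner adverb determiner adverb preposition determiner.
Applying the rules: R1 fails, R2 ok, R3 ok, R4 ok, R5 ok.
Only rule 1 fails.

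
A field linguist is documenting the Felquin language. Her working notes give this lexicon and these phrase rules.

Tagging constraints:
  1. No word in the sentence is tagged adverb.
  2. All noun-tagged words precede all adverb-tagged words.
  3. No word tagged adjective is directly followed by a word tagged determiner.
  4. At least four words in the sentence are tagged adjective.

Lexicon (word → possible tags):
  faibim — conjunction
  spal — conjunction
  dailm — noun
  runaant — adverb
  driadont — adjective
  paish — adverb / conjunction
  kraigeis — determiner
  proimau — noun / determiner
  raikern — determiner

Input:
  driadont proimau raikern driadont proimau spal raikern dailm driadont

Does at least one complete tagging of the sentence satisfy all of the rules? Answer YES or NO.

Candidates per position — 1:driadont {adjective}; 2:proimau {noun,determiner}; 3:raikern {determiner}; 4:driadont {adjective}; 5:proimau {noun,determiner}; 6:spal {conjunction}; 7:raikern {determiner}; 8:dailm {noun}; 9:driadont {adjective}.
Rule 4 cannot be satisfied by any choice of tags from the lexicon.
So there is no consistent tagging.

NO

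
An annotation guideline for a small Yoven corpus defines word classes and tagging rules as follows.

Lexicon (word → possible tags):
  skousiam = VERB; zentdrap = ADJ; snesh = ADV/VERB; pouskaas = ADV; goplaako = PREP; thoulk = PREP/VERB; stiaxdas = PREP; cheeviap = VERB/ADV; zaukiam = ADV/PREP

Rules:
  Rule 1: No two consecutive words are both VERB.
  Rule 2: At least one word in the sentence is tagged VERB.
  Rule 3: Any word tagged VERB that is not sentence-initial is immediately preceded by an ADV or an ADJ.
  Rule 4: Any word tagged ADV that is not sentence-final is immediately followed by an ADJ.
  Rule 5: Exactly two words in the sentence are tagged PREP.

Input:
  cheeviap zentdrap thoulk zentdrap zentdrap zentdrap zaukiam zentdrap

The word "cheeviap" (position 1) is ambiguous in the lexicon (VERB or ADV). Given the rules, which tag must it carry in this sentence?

VERB

Candidates per position — 1:cheeviap {VERB,ADV}; 2:zentdrap {ADJ}; 3:thoulk {PREP,VERB}; 4:zentdrap {ADJ}; 5:zentdrap {ADJ}; 6:zentdrap {ADJ}; 7:zaukiam {ADV,PREP}; 8:zentdrap {ADJ}.
Word 3 cannot be VERB — rule 5 would then fail for every completion. It is PREP.
Word 7 cannot be ADV — rule 5 would then fail for every completion. It is PREP.
Word 1 cannot be ADV — rule 2 would then fail for every completion. It is VERB.
So the tagging must be: VERB ADJ PREP ADJ ADJ ADJ PREP ADJ.
Rule-by-rule: rule 1 satisfied; rule 2 satisfied; rule 3 satisfied; rule 4 satisfied; rule 5 satisfied.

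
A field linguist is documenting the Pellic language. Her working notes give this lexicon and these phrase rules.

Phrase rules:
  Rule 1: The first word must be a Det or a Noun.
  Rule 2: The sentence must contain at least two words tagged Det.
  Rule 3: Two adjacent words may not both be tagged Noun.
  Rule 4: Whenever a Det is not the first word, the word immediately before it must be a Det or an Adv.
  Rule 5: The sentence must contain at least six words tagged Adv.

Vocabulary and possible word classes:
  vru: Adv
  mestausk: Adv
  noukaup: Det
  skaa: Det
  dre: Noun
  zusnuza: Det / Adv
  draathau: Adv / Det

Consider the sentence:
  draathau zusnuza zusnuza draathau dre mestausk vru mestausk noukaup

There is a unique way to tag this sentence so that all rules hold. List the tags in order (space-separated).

Candidates per position — 1:draathau {Adv,Det}; 2:zusnuza {Det,Adv}; 3:zusnuza {Det,Adv}; 4:draathau {Adv,Det}; 5:dre {Noun}; 6:mestausk {Adv}; 7:vru {Adv}; 8:mestausk {Adv}; 9:noukaup {Det}.
Position 1: Adv is ruled out by rule 1; that leaves Det.
Position 2: Det is ruled out by rule 5; that leaves Adv.
Position 3: Det is ruled out by rule 5; that leaves Adv.
Position 4: Det is ruled out by rule 5; that leaves Adv.
So the tagging must be: Det Adv Adv Adv Noun Adv Adv Adv Det.
Check: rule 1 satisfied; rule 2 satisfied; rule 3 satisfied; rule 4 satisfied; rule 5 satisfied.

Det Adv Adv Adv Noun Adv Adv Adv Det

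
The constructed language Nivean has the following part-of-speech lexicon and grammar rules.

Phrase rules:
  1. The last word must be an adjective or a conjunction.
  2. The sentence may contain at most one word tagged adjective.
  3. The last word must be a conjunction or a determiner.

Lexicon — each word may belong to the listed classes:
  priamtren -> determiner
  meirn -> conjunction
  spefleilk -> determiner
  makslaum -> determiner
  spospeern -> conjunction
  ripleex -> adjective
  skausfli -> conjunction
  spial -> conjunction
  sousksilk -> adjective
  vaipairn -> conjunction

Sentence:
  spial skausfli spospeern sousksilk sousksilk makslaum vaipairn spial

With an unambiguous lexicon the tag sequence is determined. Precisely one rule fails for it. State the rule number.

Fixed tagging: conjunction conjunction conjunction adjective adjective determiner conjunction conjunction.
Applying the rules: R1 ok, R2 fails, R3 ok.
Only rule 2 fails.

2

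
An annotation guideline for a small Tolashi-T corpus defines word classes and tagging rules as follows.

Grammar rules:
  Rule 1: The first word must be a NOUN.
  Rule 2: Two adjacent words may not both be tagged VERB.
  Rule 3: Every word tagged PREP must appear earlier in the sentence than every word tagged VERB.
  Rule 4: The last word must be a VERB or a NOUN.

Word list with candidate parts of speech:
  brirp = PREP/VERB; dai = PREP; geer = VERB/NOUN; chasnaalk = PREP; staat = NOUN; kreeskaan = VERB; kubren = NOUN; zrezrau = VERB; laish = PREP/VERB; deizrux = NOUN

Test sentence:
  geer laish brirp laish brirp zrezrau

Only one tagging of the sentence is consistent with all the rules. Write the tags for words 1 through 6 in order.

NOUN PREP PREP PREP PREP VERB

Candidates per position — 1:geer {VERB,NOUN}; 2:laish {PREP,VERB}; 3:brirp {PREP,VERB}; 4:laish {PREP,VERB}; 5:brirp {PREP,VERB}; 6:zrezrau {VERB}.
Position 1: tagging it VERB would leave rule 1 unsatisfiable, so it must be NOUN.
Position 5: tagging it VERB would leave rule 2 unsatisfiable, so it must be PREP.
Position 2: tagging it VERB would leave rule 3 unsatisfiable, so it must be PREP.
Position 3: tagging it VERB would leave rule 3 unsatisfiable, so it must be PREP.
Position 4: tagging it VERB would leave rule 3 unsatisfiable, so it must be PREP.
That leaves exactly one tagging: NOUN PREP PREP PREP PREP VERB.
Checking: rule 1 ✓; rule 2 ✓; rule 3 ✓; rule 4 ✓.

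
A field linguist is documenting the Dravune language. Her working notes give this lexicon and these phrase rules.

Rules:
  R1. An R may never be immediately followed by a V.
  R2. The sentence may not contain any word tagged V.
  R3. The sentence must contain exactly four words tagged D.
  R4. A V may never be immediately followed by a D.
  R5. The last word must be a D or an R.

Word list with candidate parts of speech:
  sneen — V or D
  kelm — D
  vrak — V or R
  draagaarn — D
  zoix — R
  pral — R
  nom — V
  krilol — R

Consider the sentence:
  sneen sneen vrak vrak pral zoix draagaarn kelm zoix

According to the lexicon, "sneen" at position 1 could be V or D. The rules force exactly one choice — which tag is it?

Candidates per position — 1:sneen {V,D}; 2:sneen {V,D}; 3:vrak {V,R}; 4:vrak {V,R}; 5:pral {R}; 6:zoix {R}; 7:draagaarn {D}; 8:kelm {D}; 9:zoix {R}.
If word 1 were V, no tagging could satisfy rule 2; so word 1 is D.
If word 2 were V, no tagging could satisfy rule 2; so word 2 is D.
If word 3 were V, no tagging could satisfy rule 2; so word 3 is R.
If word 4 were V, no tagging could satisfy rule 1; so word 4 is R.
That leaves exactly one tagging: D D R R R R D D R.
Rule-by-rule: rule 1 holds; rule 2 holds; rule 3 holds; rule 4 holds; rule 5 holds.

D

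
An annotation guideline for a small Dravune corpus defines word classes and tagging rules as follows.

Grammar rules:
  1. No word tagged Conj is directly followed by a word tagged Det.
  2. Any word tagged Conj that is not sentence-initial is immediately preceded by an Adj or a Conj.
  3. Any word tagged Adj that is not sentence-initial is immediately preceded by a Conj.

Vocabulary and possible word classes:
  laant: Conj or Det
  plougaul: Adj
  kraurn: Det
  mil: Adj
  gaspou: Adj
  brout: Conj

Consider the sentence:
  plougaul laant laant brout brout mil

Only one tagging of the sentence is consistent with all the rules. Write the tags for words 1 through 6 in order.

Adj Conj Conj Conj Conj Adj

Candidates per position — 1:plougaul {Adj}; 2:laant {Conj,Det}; 3:laant {Conj,Det}; 4:brout {Conj}; 5:brout {Conj}; 6:mil {Adj}.
Word 2 cannot be Det — rule 2 would then fail for every completion. It is Conj.
Word 3 cannot be Det — rule 1 would then fail for every completion. It is Conj.
The unique satisfying tagging is: Adj Conj Conj Conj Conj Adj.
Verifying each rule — rule 1 satisfied; rule 2 satisfied; rule 3 satisfied.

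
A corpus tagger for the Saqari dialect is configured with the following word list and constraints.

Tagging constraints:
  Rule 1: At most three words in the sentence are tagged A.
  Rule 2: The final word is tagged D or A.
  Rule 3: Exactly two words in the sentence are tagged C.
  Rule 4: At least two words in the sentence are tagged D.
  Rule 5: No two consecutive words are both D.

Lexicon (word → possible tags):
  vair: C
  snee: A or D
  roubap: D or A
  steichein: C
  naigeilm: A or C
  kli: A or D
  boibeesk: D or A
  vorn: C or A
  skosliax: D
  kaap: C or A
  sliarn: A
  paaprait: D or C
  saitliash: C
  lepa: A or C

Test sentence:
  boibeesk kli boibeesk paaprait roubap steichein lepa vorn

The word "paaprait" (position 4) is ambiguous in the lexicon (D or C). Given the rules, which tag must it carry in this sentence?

C

Candidates per position — 1:boibeesk {D,A}; 2:kli {A,D}; 3:boibeesk {D,A}; 4:paaprait {D,C}; 5:roubap {D,A}; 6:steichein {C}; 7:lepa {A,C}; 8:vorn {C,A}.
At position 8, choosing C makes rule 2 impossible to satisfy; hence A.
Position 4: the remaining choice is settled jointly with positions 1, 2, 3, 5, 7 — only C at position 4 is part of a tagging that satisfies every rule.
That leaves exactly one tagging: D A D C D C A A.
Checking: rule 1 satisfied; rule 2 satisfied; rule 3 satisfied; rule 4 satisfied; rule 5 satisfied.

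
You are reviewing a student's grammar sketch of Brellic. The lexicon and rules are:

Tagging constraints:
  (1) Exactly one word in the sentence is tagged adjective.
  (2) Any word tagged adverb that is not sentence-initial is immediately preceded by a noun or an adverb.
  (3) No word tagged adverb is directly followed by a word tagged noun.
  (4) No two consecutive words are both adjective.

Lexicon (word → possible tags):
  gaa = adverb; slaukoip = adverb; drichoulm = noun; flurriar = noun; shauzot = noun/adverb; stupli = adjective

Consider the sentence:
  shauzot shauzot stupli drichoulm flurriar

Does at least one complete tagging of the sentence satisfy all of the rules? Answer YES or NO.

Candidates per position — 1:shauzot {noun,adverb}; 2:shauzot {noun,adverb}; 3:stupli {adjective}; 4:drichoulm {noun}; 5:flurriar {noun}.
One satisfying assignment: noun noun adjective noun noun.
Checking: rule 1 holds; rule 2 holds; rule 3 holds; rule 4 holds.

YES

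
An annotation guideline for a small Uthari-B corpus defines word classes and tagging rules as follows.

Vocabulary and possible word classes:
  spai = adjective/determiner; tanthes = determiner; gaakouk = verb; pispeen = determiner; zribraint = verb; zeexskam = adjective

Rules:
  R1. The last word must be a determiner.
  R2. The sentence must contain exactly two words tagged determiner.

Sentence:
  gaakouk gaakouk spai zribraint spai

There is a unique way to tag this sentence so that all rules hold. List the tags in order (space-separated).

verb verb determiner verb determiner

Candidates per position — 1:gaakouk {verb}; 2:gaakouk {verb}; 3:spai {adjective,determiner}; 4:zribraint {verb}; 5:spai {adjective,determiner}.
Word 3 cannot be adjective — rule 2 would then fail for every completion. It is determiner.
Word 5 cannot be adjective — rule 1 would then fail for every completion. It is determiner.
The unique satisfying tagging is: verb verb determiner verb determiner.
Rule-by-rule: rule 1 ✓; rule 2 ✓.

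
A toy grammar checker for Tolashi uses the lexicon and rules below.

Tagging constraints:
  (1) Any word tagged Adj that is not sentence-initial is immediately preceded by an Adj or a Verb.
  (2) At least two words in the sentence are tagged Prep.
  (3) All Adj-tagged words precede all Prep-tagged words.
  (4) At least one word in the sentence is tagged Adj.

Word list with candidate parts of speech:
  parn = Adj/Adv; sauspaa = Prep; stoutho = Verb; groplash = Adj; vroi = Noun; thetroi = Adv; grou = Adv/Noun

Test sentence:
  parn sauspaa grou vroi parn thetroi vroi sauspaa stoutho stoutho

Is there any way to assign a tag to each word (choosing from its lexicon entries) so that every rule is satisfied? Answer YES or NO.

Candidates per position — 1:parn {Adj,Adv}; 2:sauspaa {Prep}; 3:grou {Adv,Noun}; 4:vroi {Noun}; 5:parn {Adj,Adv}; 6:thetroi {Adv}; 7:vroi {Noun}; 8:sauspaa {Prep}; 9:stoutho {Verb}; 10:stoutho {Verb}.
One satisfying assignment: Adj Prep Noun Noun Adv Adv Noun Prep Verb Verb.
Rule-by-rule: rule 1 ok; rule 2 ok; rule 3 ok; rule 4 ok.

YES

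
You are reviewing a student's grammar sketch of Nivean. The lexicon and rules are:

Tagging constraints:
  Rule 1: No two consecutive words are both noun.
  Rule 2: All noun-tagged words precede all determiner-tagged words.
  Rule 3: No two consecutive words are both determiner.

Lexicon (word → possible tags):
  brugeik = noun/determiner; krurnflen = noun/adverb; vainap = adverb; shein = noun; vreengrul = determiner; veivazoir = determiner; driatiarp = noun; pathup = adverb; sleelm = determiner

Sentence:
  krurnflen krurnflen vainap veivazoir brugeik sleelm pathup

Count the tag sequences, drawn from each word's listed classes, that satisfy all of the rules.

Candidates per position — 1:krurnflen {noun,adverb}; 2:krurnflen {noun,adverb}; 3:vainap {adverb}; 4:veivazoir {determiner}; 5:brugeik {noun,determiner}; 6:sleelm {determiner}; 7:pathup {adverb}.
There are 8 candidate sequences in total.
Every candidate sequence violates at least one rule; no consistent tagging exists.
Count = 0.

0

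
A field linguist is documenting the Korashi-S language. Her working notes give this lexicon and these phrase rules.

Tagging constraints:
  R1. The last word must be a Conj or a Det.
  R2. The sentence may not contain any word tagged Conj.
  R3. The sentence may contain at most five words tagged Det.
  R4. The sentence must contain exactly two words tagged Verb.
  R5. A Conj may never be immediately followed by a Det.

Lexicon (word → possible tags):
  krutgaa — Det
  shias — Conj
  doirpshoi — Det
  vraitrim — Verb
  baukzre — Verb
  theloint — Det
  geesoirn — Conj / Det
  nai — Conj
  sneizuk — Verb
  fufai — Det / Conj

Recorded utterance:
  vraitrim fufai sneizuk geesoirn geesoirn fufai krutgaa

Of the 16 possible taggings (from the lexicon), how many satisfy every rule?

1

Candidates per position — 1:vraitrim {Verb}; 2:fufai {Det,Conj}; 3:sneizuk {Verb}; 4:geesoirn {Conj,Det}; 5:geesoirn {Conj,Det}; 6:fufai {Det,Conj}; 7:krutgaa {Det}.
There are 16 candidate sequences in total.
The sequences that satisfy every rule: Verb Det Verb Det Det Det Det.
Count = 1.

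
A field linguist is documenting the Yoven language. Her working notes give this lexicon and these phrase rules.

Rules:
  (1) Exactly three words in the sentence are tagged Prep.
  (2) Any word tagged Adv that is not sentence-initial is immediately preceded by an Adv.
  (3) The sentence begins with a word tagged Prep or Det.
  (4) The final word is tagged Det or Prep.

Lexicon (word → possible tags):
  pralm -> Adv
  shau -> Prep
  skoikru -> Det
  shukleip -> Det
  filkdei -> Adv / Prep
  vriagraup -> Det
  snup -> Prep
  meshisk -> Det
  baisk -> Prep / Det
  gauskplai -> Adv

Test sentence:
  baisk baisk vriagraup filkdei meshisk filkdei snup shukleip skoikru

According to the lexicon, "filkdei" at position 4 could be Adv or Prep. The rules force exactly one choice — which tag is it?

Prep

Candidates per position — 1:baisk {Prep,Det}; 2:baisk {Prep,Det}; 3:vriagraup {Det}; 4:filkdei {Adv,Prep}; 5:meshisk {Det}; 6:filkdei {Adv,Prep}; 7:snup {Prep}; 8:shukleip {Det}; 9:skoikru {Det}.
Word 4 cannot be Adv — rule 2 would then fail for every completion. It is Prep.
Word 6 cannot be Adv — rule 2 would then fail for every completion. It is Prep.
Word 1 cannot be Prep — rule 1 would then fail for every completion. It is Det.
Word 2 cannot be Prep — rule 1 would then fail for every completion. It is Det.
The unique satisfying tagging is: Det Det Det Prep Det Prep Prep Det Det.
Checking: rule 1 satisfied; rule 2 satisfied; rule 3 satisfied; rule 4 satisfied.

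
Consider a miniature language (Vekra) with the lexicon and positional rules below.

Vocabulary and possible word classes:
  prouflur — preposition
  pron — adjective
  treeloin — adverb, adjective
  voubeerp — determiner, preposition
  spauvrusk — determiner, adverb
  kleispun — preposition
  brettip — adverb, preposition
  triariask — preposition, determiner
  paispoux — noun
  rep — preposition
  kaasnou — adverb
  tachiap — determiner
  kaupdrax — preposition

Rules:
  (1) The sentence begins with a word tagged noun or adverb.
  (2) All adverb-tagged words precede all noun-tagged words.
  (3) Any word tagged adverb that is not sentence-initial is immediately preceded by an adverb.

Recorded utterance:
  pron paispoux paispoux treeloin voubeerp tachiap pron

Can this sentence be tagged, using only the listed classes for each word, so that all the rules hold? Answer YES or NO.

NO

Candidates per position — 1:pron {adjective}; 2:paispoux {noun}; 3:paispoux {noun}; 4:treeloin {adverb,adjective}; 5:voubeerp {determiner,preposition}; 6:tachiap {determiner}; 7:pron {adjective}.
Rule 1 cannot be satisfied by any choice of tags from the lexicon.
So there is no consistent tagging.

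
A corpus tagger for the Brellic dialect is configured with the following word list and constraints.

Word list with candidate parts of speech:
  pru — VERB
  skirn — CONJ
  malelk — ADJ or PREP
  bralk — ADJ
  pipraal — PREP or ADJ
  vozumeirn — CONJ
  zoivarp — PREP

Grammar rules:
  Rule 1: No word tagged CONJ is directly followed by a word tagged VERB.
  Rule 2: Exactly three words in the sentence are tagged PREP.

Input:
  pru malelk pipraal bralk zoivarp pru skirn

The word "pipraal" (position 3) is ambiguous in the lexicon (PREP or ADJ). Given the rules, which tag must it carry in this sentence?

Candidates per position — 1:pru {VERB}; 2:malelk {ADJ,PREP}; 3:pipraal {PREP,ADJ}; 4:bralk {ADJ}; 5:zoivarp {PREP}; 6:pru {VERB}; 7:skirn {CONJ}.
Position 2: ADJ is ruled out by rule 2; that leaves PREP.
Position 3: ADJ is ruled out by rule 2; that leaves PREP.
So the tagging must be: VERB PREP PREP ADJ PREP VERB CONJ.
Verifying each rule — rule 1 ok; rule 2 ok.

PREP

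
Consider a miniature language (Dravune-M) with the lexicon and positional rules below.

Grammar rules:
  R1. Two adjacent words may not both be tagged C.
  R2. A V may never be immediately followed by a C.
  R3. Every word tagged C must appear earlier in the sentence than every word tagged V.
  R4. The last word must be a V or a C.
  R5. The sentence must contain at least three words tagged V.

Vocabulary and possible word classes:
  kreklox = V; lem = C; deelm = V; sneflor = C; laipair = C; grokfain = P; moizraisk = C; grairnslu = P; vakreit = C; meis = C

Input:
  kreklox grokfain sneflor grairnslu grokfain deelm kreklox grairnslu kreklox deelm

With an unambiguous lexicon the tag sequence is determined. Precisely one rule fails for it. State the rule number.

Fixed tagging: V P C P P V V P V V.
Checking each rule: R1 ✓, R2 ✓, R3 ✗, R4 ✓, R5 ✓.
Only rule 3 fails.

3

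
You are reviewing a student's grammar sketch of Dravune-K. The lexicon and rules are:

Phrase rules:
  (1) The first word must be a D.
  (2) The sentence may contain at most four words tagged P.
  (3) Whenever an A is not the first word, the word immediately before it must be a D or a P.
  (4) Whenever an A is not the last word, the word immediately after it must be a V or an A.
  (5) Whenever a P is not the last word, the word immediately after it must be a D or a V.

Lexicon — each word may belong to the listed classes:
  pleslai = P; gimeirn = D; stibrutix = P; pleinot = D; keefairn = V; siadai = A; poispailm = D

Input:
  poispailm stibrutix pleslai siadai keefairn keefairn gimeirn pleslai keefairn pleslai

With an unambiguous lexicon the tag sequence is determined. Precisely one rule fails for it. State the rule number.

Fixed tagging: D P P A V V D P V P.
Checking each rule: R1 pass, R2 pass, R3 pass, R4 pass, R5 fail.
Only rule 5 fails.

5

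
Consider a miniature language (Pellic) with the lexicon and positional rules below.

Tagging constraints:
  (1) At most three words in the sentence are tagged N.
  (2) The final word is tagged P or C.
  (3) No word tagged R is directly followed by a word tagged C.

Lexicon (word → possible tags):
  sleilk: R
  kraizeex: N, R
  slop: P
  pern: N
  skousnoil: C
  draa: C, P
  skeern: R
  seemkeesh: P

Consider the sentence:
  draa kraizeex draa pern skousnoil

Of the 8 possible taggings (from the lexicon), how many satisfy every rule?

6

Candidates per position — 1:draa {C,P}; 2:kraizeex {N,R}; 3:draa {C,P}; 4:pern {N}; 5:skousnoil {C}.
There are 8 candidate sequences in total.
Checking each against the rules leaves 6 sequences.
Count = 6.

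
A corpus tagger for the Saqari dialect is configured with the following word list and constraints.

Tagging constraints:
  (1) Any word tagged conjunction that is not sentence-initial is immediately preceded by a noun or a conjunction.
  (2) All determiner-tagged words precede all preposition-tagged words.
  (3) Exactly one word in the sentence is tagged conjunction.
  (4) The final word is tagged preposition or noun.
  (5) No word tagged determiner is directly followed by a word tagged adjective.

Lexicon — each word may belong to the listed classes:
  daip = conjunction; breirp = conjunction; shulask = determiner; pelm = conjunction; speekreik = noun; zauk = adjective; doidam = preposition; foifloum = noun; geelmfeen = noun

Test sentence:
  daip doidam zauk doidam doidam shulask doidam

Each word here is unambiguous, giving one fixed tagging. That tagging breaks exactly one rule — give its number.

Fixed tagging: conjunction preposition adjective preposition preposition determiner preposition.
Checking each rule: R1 pass, R2 fail, R3 pass, R4 pass, R5 pass.
Only rule 2 fails.

2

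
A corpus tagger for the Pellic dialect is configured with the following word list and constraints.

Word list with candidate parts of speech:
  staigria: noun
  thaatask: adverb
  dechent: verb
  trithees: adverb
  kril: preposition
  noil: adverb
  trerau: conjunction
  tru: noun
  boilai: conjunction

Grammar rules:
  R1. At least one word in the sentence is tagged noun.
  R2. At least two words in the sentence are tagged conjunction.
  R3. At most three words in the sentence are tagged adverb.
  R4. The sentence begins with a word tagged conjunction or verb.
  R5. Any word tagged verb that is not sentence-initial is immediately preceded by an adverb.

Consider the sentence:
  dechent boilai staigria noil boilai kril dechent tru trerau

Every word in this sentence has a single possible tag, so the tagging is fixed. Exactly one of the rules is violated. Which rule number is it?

5

Fixed tagging: verb conjunction noun adverb conjunction preposition verb noun conjunction.
Checking each rule: R1 pass, R2 pass, R3 pass, R4 pass, R5 fail.
Only rule 5 fails.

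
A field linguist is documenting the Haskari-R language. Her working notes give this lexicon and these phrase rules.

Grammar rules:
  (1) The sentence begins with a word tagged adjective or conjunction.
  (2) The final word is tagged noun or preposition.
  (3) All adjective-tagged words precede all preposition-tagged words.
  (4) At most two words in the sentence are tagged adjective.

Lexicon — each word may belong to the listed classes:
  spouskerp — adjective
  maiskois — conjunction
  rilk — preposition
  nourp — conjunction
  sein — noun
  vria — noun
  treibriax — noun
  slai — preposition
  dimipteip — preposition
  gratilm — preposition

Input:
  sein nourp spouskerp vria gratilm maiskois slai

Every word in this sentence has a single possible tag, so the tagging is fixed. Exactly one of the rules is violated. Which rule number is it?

Fixed tagging: noun conjunction adjective noun preposition conjunction preposition.
Checking each rule: R1 fail, R2 pass, R3 pass, R4 pass.
Only rule 1 fails.

1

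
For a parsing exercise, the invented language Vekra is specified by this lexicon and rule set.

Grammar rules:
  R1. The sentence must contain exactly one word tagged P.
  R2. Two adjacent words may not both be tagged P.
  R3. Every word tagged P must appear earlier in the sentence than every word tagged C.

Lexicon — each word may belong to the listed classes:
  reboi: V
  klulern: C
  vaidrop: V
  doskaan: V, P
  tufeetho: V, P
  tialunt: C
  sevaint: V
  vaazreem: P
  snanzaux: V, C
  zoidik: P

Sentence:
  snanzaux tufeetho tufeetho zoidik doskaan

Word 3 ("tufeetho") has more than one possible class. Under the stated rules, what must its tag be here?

Candidates per position — 1:snanzaux {V,C}; 2:tufeetho {V,P}; 3:tufeetho {V,P}; 4:zoidik {P}; 5:doskaan {V,P}.
If word 1 were C, no tagging could satisfy rule 3; so word 1 is V.
If word 2 were P, no tagging could satisfy rule 1; so word 2 is V.
If word 3 were P, no tagging could satisfy rule 1; so word 3 is V.
If word 5 were P, no tagging could satisfy rule 1; so word 5 is V.
The unique satisfying tagging is: V V V P V.
Rule-by-rule: rule 1 holds; rule 2 holds; rule 3 holds.

V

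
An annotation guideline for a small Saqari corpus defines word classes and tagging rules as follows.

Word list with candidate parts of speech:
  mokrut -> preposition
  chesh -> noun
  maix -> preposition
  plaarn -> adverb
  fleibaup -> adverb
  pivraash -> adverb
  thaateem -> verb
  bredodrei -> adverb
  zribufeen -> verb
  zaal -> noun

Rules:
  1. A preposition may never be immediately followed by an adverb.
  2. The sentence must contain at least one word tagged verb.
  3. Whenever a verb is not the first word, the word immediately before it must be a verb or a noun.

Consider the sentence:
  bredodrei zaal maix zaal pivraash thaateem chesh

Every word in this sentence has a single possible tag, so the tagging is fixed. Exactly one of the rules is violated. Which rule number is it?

3

Fixed tagging: adverb noun preposition noun adverb verb noun.
Applying the rules: R1 ok, R2 ok, R3 fails.
Only rule 3 fails.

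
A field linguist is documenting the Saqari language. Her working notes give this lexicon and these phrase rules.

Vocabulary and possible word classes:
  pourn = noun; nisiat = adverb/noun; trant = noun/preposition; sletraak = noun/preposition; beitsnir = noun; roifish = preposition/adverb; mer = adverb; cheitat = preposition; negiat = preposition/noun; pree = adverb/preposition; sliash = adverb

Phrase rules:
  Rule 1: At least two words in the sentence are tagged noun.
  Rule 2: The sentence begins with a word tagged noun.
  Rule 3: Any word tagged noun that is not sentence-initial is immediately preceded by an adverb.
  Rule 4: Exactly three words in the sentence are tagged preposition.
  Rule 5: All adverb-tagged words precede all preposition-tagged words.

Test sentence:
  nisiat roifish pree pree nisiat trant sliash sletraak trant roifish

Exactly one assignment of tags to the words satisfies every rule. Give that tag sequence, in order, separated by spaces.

noun adverb adverb adverb adverb noun adverb preposition preposition preposition

Candidates per position — 1:nisiat {adverb,noun}; 2:roifish {preposition,adverb}; 3:pree {adverb,preposition}; 4:pree {adverb,preposition}; 5:nisiat {adverb,noun}; 6:trant {noun,preposition}; 7:sliash {adverb}; 8:sletraak {noun,preposition}; 9:trant {noun,preposition}; 10:roifish {preposition,adverb}.
If word 1 were adverb, no tagging could satisfy rule 2; so word 1 is noun.
If word 2 were preposition, no tagging could satisfy rule 5; so word 2 is adverb.
If word 3 were preposition, no tagging could satisfy rule 5; so word 3 is adverb.
If word 4 were preposition, no tagging could satisfy rule 5; so word 4 is adverb.
If word 6 were preposition, no tagging could satisfy rule 5; so word 6 is noun.
If word 8 were noun, no tagging could satisfy rule 4; so word 8 is preposition.
If word 9 were noun, no tagging could satisfy rule 3; so word 9 is preposition.
If word 10 were adverb, no tagging could satisfy rule 4; so word 10 is preposition.
If word 5 were noun, no tagging could satisfy rule 3; so word 5 is adverb.
That leaves exactly one tagging: noun adverb adverb adverb adverb noun adverb preposition preposition preposition.
Check: rule 1 satisfied; rule 2 satisfied; rule 3 satisfied; rule 4 satisfied; rule 5 satisfied.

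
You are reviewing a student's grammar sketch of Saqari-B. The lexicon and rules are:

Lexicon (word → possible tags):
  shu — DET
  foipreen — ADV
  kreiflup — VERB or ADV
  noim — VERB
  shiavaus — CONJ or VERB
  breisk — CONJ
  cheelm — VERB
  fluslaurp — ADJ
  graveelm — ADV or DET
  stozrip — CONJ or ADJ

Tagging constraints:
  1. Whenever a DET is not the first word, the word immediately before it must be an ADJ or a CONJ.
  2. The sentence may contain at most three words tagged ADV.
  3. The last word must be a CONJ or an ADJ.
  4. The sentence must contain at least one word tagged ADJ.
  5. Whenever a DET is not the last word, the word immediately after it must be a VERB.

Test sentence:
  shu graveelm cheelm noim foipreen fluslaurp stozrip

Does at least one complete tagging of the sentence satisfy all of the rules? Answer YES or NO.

NO

Candidates per position — 1:shu {DET}; 2:graveelm {ADV,DET}; 3:cheelm {VERB}; 4:noim {VERB}; 5:foipreen {ADV}; 6:fluslaurp {ADJ}; 7:stozrip {CONJ,ADJ}.
Rule 5 cannot be satisfied by any choice of tags from the lexicon.
So there is no consistent tagging.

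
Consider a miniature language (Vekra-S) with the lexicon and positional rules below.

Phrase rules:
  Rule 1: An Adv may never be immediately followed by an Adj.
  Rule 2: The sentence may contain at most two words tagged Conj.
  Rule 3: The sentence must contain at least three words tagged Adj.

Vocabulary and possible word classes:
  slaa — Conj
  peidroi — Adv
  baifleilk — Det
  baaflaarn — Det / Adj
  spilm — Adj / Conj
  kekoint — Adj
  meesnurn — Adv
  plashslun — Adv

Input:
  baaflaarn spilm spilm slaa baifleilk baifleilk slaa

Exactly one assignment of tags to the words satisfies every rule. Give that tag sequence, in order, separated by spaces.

Candidates per position — 1:baaflaarn {Det,Adj}; 2:spilm {Adj,Conj}; 3:spilm {Adj,Conj}; 4:slaa {Conj}; 5:baifleilk {Det}; 6:baifleilk {Det}; 7:slaa {Conj}.
Position 1: Det is ruled out by rule 3; that leaves Adj.
Position 2: Conj is ruled out by rule 2; that leaves Adj.
Position 3: Conj is ruled out by rule 2; that leaves Adj.
So the tagging must be: Adj Adj Adj Conj Det Det Conj.
Check: rule 1 ✓; rule 2 ✓; rule 3 ✓.

Adj Adj Adj Conj Det Det Conj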